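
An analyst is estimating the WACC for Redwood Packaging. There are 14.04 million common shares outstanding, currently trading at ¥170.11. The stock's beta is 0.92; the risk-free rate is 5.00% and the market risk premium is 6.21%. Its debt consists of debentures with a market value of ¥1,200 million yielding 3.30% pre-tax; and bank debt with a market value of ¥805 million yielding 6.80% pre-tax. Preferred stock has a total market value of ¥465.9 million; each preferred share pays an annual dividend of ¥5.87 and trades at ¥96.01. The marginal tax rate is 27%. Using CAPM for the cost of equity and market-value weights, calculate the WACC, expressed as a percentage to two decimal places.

7.27%

Cost of equity via CAPM: Re = 5.0% + 0.92 × 6.21% = 10.7132%.
Cost of preferred: Rp = 5.87 / 96.01 = 6.1139%.
Market value of equity E = 170.11 × 14.04m = 2388.3444m.
Total capital V = 2388.3444 + 465.9 + 1200 + 805 = 4859.2444.
Equity: weight = 2388.3444/4859.2444 = 0.4915; cost = 10.7132%.
Preferred: weight = 465.9/4859.2444 = 0.0959; cost = 6.1139%.
Debentures: weight = 1200/4859.2444 = 0.2470; after-tax cost = 3.3% × (1 − 27%) = 2.4090%.
Bank debt: weight = 805/4859.2444 = 0.1657; after-tax cost = 6.8% × (1 − 27%) = 4.9640%.
WACC = 0.4915 × 10.7132% + 0.0959 × 6.1139% + 0.2470 × 2.4090% + 0.1657 × 4.9640% = 7.2691%.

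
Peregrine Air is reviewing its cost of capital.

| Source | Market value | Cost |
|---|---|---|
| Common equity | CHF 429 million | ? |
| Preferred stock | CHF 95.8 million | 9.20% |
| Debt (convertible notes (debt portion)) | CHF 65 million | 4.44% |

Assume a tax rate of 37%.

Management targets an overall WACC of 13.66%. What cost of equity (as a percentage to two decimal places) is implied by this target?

Total capital V = 429 + 95.8 + 65 = 589.8.
Equity weight = 429/589.8 = 0.7274.
Preferred weight = 95.8/589.8 = 0.1624.
Convertible notes (debt portion) weight = 65/589.8 = 0.1102.
Debt contribution = 0.1102 × 4.44% × (1 − 37%) = 0.3083%.
Preferred contribution = 0.1624 × 9.2% = 1.4943%.
Required equity contribution = 13.66% − 1.8026% = 11.8574%.
Re = 11.8574% / 0.7274 = 16.3018%.

16.30%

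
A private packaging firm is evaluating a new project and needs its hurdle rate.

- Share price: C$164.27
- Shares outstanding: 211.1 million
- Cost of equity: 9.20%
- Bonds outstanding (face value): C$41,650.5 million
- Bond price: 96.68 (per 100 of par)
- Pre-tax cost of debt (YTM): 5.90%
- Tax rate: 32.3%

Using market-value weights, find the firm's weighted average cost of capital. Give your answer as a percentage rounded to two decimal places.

Market value of equity E = 164.27 × 211.1m = 34677.397m. Market value of debt D = 41650.5m × 96.68/100 = 40267.7034m.
Total capital V = 34677.397 + 40267.7034 = 74945.1004.
Equity: weight = 34677.397/74945.1004 = 0.4627; cost = 9.2%.
Bonds outstanding: weight = 40267.7034/74945.1004 = 0.5373; after-tax cost = 5.9% × (1 − 32.3%) = 3.9943%.
WACC = 0.4627 × 9.2000% + 0.5373 × 3.9943% = 6.4030%.

6.40%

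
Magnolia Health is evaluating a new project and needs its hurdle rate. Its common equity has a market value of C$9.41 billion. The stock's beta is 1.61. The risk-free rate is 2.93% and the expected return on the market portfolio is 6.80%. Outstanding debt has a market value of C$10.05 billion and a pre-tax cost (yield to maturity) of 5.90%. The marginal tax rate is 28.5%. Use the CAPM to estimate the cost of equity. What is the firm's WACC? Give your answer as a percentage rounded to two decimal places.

6.61%

Market risk premium = 6.8% − 2.93% = 3.87%.
Cost of equity via CAPM: Re = 2.93% + 1.61 × 3.87% = 9.1607%.
Total capital V = 9.41 + 10.05 = 19.46.
Equity: weight = 9.41/19.46 = 0.4836; cost = 9.1607%.
Debt: weight = 10.05/19.46 = 0.5164; after-tax cost = 5.9% × (1 − 28.5%) = 4.2185%.
WACC = 0.4836 × 9.1607% + 0.5164 × 4.2185% = 6.6083%.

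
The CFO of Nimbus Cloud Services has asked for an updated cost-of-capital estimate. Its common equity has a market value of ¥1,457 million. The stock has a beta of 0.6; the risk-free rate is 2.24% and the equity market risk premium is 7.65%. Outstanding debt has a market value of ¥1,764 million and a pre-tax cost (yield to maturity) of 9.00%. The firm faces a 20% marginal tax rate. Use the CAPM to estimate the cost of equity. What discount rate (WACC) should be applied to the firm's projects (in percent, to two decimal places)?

7.03%

Cost of equity via CAPM: Re = 2.24% + 0.6 × 7.65% = 6.8300%.
Total capital V = 1457 + 1764 = 3221.
Equity: weight = 1457/3221 = 0.4523; cost = 6.83%.
Debt: weight = 1764/3221 = 0.5477; after-tax cost = 9% × (1 − 20%) = 7.2000%.
WACC = 0.4523 × 6.8300% + 0.5477 × 7.2000% = 7.0326%.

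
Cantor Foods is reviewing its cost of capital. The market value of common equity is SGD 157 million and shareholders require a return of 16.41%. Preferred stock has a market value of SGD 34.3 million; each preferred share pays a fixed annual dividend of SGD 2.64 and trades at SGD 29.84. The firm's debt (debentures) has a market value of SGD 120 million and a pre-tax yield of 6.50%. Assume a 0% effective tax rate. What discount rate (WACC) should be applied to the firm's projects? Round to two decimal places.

11.76%

Cost of preferred: Rp = 2.64 / 29.84 = 8.8472%.
Total capital V = 157 + 34.3 + 120 = 311.3.
Equity: weight = 157/311.3 = 0.5043; cost = 16.41%.
Preferred: weight = 34.3/311.3 = 0.1102; cost = 8.8472%.
Debentures: weight = 120/311.3 = 0.3855; after-tax cost = 6.5% × (1 − 0%) = 6.5000%.
WACC = 0.5043 × 16.4100% + 0.1102 × 8.8472% + 0.3855 × 6.5000% = 11.7566%.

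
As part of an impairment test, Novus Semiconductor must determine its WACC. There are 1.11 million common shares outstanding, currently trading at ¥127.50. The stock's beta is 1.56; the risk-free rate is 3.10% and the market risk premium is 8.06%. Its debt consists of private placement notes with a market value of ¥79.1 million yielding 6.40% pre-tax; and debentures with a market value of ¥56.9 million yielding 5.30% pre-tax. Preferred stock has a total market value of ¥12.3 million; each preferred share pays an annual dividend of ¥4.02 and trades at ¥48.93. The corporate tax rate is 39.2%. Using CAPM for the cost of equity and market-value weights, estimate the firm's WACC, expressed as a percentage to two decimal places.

9.70%

Cost of equity via CAPM: Re = 3.1% + 1.56 × 8.06% = 15.6736%.
Cost of preferred: Rp = 4.02 / 48.93 = 8.2158%.
Market value of equity E = 127.5 × 1.11m = 141.525m.
Total capital V = 141.525 + 12.3 + 79.1 + 56.9 = 289.825.
Equity: weight = 141.525/289.825 = 0.4883; cost = 15.6736%.
Preferred: weight = 12.3/289.825 = 0.0424; cost = 8.2158%.
Private placement notes: weight = 79.1/289.825 = 0.2729; after-tax cost = 6.4% × (1 − 39.2%) = 3.8912%.
Debentures: weight = 56.9/289.825 = 0.1963; after-tax cost = 5.3% × (1 − 39.2%) = 3.2224%.
WACC = 0.4883 × 15.6736% + 0.0424 × 8.2158% + 0.2729 × 3.8912% + 0.1963 × 3.2224% = 9.6969%.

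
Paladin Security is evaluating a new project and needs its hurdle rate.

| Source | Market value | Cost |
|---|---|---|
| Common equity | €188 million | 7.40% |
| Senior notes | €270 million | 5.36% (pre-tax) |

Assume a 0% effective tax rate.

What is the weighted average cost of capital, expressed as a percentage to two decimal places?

Total capital V = 188 + 270 = 458.
Equity: weight = 188/458 = 0.4105; cost = 7.4%.
Senior notes: weight = 270/458 = 0.5895; after-tax cost = 5.36% × (1 − 0%) = 5.3600%.
WACC = 0.4105 × 7.4000% + 0.5895 × 5.3600% = 6.1974%.

6.20%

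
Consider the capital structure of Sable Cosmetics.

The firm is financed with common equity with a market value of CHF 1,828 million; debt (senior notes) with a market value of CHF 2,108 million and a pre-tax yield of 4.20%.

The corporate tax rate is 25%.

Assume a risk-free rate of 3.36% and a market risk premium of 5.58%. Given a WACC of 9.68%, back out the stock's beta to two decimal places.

Total capital V = 1828 + 2108 = 3936.
Equity weight = 1828/3936 = 0.4644.
Senior notes weight = 2108/3936 = 0.5356.
Debt contribution = 0.5356 × 4.2% × (1 − 25%) = 1.6870%.
Required equity contribution = 9.68% − 1.6870% = 7.9930%  ⇒  Re = 17.2102%.
CAPM: 17.2102% = 3.36% + β × 5.58%  ⇒  β = 2.4821.

2.48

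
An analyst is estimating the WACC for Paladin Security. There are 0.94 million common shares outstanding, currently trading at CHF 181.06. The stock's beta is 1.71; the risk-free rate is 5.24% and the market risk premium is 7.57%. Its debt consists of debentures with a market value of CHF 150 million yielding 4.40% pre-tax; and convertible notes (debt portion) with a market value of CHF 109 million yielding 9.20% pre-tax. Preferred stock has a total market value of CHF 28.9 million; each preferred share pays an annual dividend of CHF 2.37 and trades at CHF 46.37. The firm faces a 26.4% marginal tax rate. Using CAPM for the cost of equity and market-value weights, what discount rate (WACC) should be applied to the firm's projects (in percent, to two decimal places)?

Cost of equity via CAPM: Re = 5.24% + 1.71 × 7.57% = 18.1847%.
Cost of preferred: Rp = 2.37 / 46.37 = 5.1111%.
Market value of equity E = 181.06 × 0.94m = 170.1964m.
Total capital V = 170.1964 + 28.9 + 150 + 109 = 458.0964.
Equity: weight = 170.1964/458.0964 = 0.3715; cost = 18.1847%.
Preferred: weight = 28.9/458.0964 = 0.0631; cost = 5.1111%.
Debentures: weight = 150/458.0964 = 0.3274; after-tax cost = 4.4% × (1 − 26.4%) = 3.2384%.
Convertible notes (debt portion): weight = 109/458.0964 = 0.2379; after-tax cost = 9.2% × (1 − 26.4%) = 6.7712%.
WACC = 0.3715 × 18.1847% + 0.0631 × 5.1111% + 0.3274 × 3.2384% + 0.2379 × 6.7712% = 9.7501%.

9.75%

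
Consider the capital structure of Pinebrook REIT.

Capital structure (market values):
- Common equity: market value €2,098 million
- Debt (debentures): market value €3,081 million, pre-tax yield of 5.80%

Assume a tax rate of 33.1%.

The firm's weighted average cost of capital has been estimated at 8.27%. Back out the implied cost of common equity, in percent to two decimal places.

Total capital V = 2098 + 3081 = 5179.
Equity weight = 2098/5179 = 0.4051.
Debentures weight = 3081/5179 = 0.5949.
Debt contribution = 0.5949 × 5.8% × (1 − 33.1%) = 2.3083%.
Required equity contribution = 8.27% − 2.3083% = 5.9617%.
Re = 5.9617% / 0.4051 = 14.7166%.

14.72%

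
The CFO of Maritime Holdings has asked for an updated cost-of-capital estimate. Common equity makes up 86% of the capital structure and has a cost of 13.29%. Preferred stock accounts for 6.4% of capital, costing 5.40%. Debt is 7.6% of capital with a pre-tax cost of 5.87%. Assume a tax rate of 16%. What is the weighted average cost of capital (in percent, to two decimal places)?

12.15%

After-tax cost of debt = 5.87% × (1 − 16%) = 4.9308%.
WACC = 0.860 × 13.2900% + 0.064 × 5.4000% + 0.076 × 4.9308% = 12.1497%.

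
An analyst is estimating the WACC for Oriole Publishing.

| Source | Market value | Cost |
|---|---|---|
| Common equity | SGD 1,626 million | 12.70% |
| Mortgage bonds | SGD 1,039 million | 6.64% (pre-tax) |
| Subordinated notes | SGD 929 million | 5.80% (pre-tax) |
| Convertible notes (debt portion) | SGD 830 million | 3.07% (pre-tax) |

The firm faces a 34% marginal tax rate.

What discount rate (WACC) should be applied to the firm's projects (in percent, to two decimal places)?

Total capital V = 1626 + 1039 + 929 + 830 = 4424.
Equity: weight = 1626/4424 = 0.3675; cost = 12.7%.
Mortgage bonds: weight = 1039/4424 = 0.2349; after-tax cost = 6.64% × (1 − 34%) = 4.3824%.
Subordinated notes: weight = 929/4424 = 0.2100; after-tax cost = 5.8% × (1 − 34%) = 3.8280%.
Convertible notes (debt portion): weight = 830/4424 = 0.1876; after-tax cost = 3.07% × (1 − 34%) = 2.0262%.
WACC = 0.3675 × 12.7000% + 0.2349 × 4.3824% + 0.2100 × 3.8280% + 0.1876 × 2.0262% = 6.8810%.

6.88%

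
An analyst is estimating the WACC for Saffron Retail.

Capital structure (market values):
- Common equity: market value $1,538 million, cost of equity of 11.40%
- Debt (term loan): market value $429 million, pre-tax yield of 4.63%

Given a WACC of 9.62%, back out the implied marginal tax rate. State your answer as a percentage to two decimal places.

Total capital V = 1538 + 429 = 1967.
Equity weight = 1538/1967 = 0.7819.
Term loan weight = 429/1967 = 0.2181.
Equity contribution = 0.7819 × 11.4% = 8.9137%.
Debt contribution must be 9.62% − 8.9137% = 0.7063%.
0.2181 × 4.63% × (1 − T) = 0.7063%  ⇒  (1 − T) = 0.6995.
T = 30.0528%.

30.05%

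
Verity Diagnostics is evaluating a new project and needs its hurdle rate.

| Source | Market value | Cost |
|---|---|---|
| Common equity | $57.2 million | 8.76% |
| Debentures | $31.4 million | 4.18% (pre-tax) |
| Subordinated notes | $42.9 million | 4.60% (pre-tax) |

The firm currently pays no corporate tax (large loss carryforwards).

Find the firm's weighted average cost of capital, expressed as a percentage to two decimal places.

Total capital V = 57.2 + 31.4 + 42.9 = 131.5.
Equity: weight = 57.2/131.5 = 0.4350; cost = 8.76%.
Debentures: weight = 31.4/131.5 = 0.2388; after-tax cost = 4.18% × (1 − 0%) = 4.1800%.
Subordinated notes: weight = 42.9/131.5 = 0.3262; after-tax cost = 4.6% × (1 − 0%) = 4.6000%.
WACC = 0.4350 × 8.7600% + 0.2388 × 4.1800% + 0.3262 × 4.6000% = 6.3092%.

6.31%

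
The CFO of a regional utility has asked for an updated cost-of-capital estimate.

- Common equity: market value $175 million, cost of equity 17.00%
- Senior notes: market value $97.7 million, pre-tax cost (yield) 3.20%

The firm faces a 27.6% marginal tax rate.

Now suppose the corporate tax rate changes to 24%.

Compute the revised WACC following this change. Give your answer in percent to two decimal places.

After the change:
Total capital V = 175 + 97.7 = 272.7.
Equity: weight = 175/272.7 = 0.6417; cost = 17%.
Senior notes: weight = 97.7/272.7 = 0.3583; after-tax cost = 3.2% × (1 − 24%) = 2.4320%.
WACC = 0.6417 × 17.0000% + 0.3583 × 2.4320% = 11.7807%.

11.78%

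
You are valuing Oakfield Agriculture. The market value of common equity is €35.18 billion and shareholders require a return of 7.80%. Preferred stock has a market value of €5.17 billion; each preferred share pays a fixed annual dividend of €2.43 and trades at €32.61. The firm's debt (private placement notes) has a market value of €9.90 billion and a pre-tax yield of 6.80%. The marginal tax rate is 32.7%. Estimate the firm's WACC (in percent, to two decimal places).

Cost of preferred: Rp = 2.43 / 32.61 = 7.4517%.
Total capital V = 35.18 + 5.17 + 9.9 = 50.25.
Equity: weight = 35.18/50.25 = 0.7001; cost = 7.8%.
Preferred: weight = 5.17/50.25 = 0.1029; cost = 7.4517%.
Private placement notes: weight = 9.9/50.25 = 0.1970; after-tax cost = 6.8% × (1 − 32.7%) = 4.5764%.
WACC = 0.7001 × 7.8000% + 0.1029 × 7.4517% + 0.1970 × 4.5764% = 7.1291%.

7.13%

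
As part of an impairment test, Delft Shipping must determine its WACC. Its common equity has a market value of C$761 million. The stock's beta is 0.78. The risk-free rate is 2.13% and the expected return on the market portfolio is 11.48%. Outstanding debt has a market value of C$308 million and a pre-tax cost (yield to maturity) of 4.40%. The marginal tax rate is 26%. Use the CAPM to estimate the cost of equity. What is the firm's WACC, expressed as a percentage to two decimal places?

7.65%

Market risk premium = 11.48% − 2.13% = 9.35%.
Cost of equity via CAPM: Re = 2.13% + 0.78 × 9.35% = 9.4230%.
Total capital V = 761 + 308 = 1069.
Equity: weight = 761/1069 = 0.7119; cost = 9.423%.
Debt: weight = 308/1069 = 0.2881; after-tax cost = 4.4% × (1 − 26%) = 3.2560%.
WACC = 0.7119 × 9.4230% + 0.2881 × 3.2560% = 7.6462%.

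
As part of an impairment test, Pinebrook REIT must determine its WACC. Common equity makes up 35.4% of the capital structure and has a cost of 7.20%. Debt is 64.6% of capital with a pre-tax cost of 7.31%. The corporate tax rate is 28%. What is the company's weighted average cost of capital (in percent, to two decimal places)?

After-tax cost of debt = 7.31% × (1 − 28%) = 5.2632%.
WACC = 0.354 × 7.2000% + 0.646 × 5.2632% = 5.9488%.

5.95%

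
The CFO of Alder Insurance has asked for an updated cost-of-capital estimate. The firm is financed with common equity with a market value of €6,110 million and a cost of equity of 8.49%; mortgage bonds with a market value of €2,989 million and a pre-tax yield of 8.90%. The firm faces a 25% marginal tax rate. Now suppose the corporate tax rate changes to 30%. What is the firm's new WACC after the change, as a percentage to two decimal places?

After the change:
Total capital V = 6110 + 2989 = 9099.
Equity: weight = 6110/9099 = 0.6715; cost = 8.49%.
Mortgage bonds: weight = 2989/9099 = 0.3285; after-tax cost = 8.9% × (1 − 30%) = 6.2300%.
WACC = 0.6715 × 8.4900% + 0.3285 × 6.2300% = 7.7476%.

7.75%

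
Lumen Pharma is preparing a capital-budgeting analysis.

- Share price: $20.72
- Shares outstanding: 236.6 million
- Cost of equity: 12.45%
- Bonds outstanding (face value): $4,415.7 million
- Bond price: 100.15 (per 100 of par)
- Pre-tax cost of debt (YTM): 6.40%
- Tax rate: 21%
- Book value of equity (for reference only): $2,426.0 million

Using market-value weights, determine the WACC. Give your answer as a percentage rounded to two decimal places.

Market value of equity E = 20.72 × 236.6m = 4902.352m. Market value of debt D = 4415.7m × 100.15/100 = 4422.32355m.
Total capital V = 4902.352 + 4422.32355 = 9324.67555.
Equity: weight = 4902.352/9324.67555 = 0.5257; cost = 12.45%.
Bonds outstanding: weight = 4422.32355/9324.67555 = 0.4743; after-tax cost = 6.4% × (1 − 21%) = 5.0560%.
WACC = 0.5257 × 12.4500% + 0.4743 × 5.0560% = 8.9433%.

8.94%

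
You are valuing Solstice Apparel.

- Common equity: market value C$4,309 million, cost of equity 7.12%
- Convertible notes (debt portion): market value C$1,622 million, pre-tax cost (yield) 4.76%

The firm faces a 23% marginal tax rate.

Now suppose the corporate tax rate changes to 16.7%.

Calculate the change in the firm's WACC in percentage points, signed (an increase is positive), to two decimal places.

Current WACC:
Total capital V = 4309 + 1622 = 5931.
Equity: weight = 4309/5931 = 0.7265; cost = 7.12%.
Convertible notes (debt portion): weight = 1622/5931 = 0.2735; after-tax cost = 4.76% × (1 − 23%) = 3.6652%.
WACC = 0.7265 × 7.1200% + 0.2735 × 3.6652% = 6.1752%.
After the change:
Total capital V = 4309 + 1622 = 5931.
Equity: weight = 4309/5931 = 0.7265; cost = 7.12%.
Convertible notes (debt portion): weight = 1622/5931 = 0.2735; after-tax cost = 4.76% × (1 − 16.7%) = 3.9651%.
WACC = 0.7265 × 7.1200% + 0.2735 × 3.9651% = 6.2572%.
Change in WACC = 6.2572% − 6.1752% = 0.0820 pp.

+0.08 pp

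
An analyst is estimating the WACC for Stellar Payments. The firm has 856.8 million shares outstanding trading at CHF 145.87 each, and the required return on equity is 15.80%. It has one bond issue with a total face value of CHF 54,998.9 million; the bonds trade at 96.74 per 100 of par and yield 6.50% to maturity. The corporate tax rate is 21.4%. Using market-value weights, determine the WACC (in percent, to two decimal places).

12.61%

Market value of equity E = 145.87 × 856.8m = 124981.416m. Market value of debt D = 54998.9m × 96.74/100 = 53205.93586m.
Total capital V = 124981.416 + 53205.93586 = 178187.35186.
Equity: weight = 124981.416/178187.35186 = 0.7014; cost = 15.8%.
Bonds outstanding: weight = 53205.93586/178187.35186 = 0.2986; after-tax cost = 6.5% × (1 − 21.4%) = 5.1090%.
WACC = 0.7014 × 15.8000% + 0.2986 × 5.1090% = 12.6077%.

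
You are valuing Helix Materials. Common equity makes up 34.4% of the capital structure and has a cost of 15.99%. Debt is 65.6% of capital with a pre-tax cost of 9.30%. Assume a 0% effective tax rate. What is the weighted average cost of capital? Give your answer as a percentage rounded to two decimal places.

After-tax cost of debt = 9.3% × (1 − 0%) = 9.3000%.
WACC = 0.344 × 15.9900% + 0.656 × 9.3000% = 11.6014%.

11.60%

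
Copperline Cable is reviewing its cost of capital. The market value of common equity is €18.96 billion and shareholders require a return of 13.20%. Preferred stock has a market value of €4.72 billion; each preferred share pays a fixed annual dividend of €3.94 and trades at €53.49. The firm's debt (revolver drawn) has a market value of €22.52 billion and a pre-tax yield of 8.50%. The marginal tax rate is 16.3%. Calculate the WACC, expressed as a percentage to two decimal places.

Cost of preferred: Rp = 3.94 / 53.49 = 7.3659%.
Total capital V = 18.96 + 4.72 + 22.52 = 46.2.
Equity: weight = 18.96/46.2 = 0.4104; cost = 13.2%.
Preferred: weight = 4.72/46.2 = 0.1022; cost = 7.3659%.
Revolver drawn: weight = 22.52/46.2 = 0.4874; after-tax cost = 8.5% × (1 − 16.3%) = 7.1145%.
WACC = 0.4104 × 13.2000% + 0.1022 × 7.3659% + 0.4874 × 7.1145% = 9.6376%.

9.64%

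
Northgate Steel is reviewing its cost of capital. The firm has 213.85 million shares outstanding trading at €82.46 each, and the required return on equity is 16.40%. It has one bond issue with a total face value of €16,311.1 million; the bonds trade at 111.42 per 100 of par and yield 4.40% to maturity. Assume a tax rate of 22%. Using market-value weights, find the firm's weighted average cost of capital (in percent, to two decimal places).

Market value of equity E = 82.46 × 213.85m = 17634.071m. Market value of debt D = 16311.1m × 111.42/100 = 18173.82762m.
Total capital V = 17634.071 + 18173.82762 = 35807.89862.
Equity: weight = 17634.071/35807.89862 = 0.4925; cost = 16.4%.
Bonds outstanding: weight = 18173.82762/35807.89862 = 0.5075; after-tax cost = 4.4% × (1 − 22%) = 3.4320%.
WACC = 0.4925 × 16.4000% + 0.5075 × 3.4320% = 9.8183%.

9.82%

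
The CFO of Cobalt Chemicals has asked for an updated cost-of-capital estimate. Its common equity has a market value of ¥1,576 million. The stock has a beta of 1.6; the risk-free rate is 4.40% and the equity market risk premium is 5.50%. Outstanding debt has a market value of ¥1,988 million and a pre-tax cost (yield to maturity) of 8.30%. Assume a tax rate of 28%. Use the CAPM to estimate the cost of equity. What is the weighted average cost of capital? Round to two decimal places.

Cost of equity via CAPM: Re = 4.4% + 1.6 × 5.5% = 13.2000%.
Total capital V = 1576 + 1988 = 3564.
Equity: weight = 1576/3564 = 0.4422; cost = 13.2%.
Debt: weight = 1988/3564 = 0.5578; after-tax cost = 8.3% × (1 − 28%) = 5.9760%.
WACC = 0.4422 × 13.2000% + 0.5578 × 5.9760% = 9.1705%.

9.17%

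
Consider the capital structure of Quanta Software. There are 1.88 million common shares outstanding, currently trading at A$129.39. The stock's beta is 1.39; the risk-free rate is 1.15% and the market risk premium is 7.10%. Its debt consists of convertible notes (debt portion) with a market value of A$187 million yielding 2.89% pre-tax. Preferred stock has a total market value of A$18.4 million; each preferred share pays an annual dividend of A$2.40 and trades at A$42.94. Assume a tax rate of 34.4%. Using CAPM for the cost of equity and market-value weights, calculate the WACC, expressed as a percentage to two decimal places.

6.99%

Cost of equity via CAPM: Re = 1.15% + 1.39 × 7.1% = 11.0190%.
Cost of preferred: Rp = 2.4 / 42.94 = 5.5892%.
Market value of equity E = 129.39 × 1.88m = 243.2532m.
Total capital V = 243.2532 + 18.4 + 187 = 448.6532.
Equity: weight = 243.2532/448.6532 = 0.5422; cost = 11.019%.
Preferred: weight = 18.4/448.6532 = 0.0410; cost = 5.5892%.
Convertible notes (debt portion): weight = 187/448.6532 = 0.4168; after-tax cost = 2.89% × (1 − 34.4%) = 1.8958%.
WACC = 0.5422 × 11.0190% + 0.0410 × 5.5892% + 0.4168 × 1.8958% = 6.9938%.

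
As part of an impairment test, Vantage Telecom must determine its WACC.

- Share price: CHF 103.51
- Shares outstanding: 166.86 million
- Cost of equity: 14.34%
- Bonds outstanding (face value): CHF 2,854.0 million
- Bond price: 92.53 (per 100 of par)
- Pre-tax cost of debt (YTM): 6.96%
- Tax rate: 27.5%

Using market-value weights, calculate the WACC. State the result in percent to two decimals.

Market value of equity E = 103.51 × 166.86m = 17271.6786m. Market value of debt D = 2854m × 92.53/100 = 2640.8062m.
Total capital V = 17271.6786 + 2640.8062 = 19912.4848.
Equity: weight = 17271.6786/19912.4848 = 0.8674; cost = 14.34%.
Bonds outstanding: weight = 2640.8062/19912.4848 = 0.1326; after-tax cost = 6.96% × (1 − 27.5%) = 5.0460%.
WACC = 0.8674 × 14.3400% + 0.1326 × 5.0460% = 13.1074%.

13.11%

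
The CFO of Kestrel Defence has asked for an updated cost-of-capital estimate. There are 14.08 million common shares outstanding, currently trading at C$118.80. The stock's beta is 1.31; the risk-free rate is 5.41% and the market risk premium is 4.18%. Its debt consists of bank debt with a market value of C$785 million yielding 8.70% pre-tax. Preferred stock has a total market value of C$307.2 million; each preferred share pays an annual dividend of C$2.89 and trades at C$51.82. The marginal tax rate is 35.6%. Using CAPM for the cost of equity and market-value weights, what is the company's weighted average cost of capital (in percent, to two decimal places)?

Cost of equity via CAPM: Re = 5.41% + 1.31 × 4.18% = 10.8858%.
Cost of preferred: Rp = 2.89 / 51.82 = 5.5770%.
Market value of equity E = 118.8 × 14.08m = 1672.704m.
Total capital V = 1672.704 + 307.2 + 785 = 2764.904.
Equity: weight = 1672.704/2764.904 = 0.6050; cost = 10.8858%.
Preferred: weight = 307.2/2764.904 = 0.1111; cost = 5.577%.
Bank debt: weight = 785/2764.904 = 0.2839; after-tax cost = 8.7% × (1 − 35.6%) = 5.6028%.
WACC = 0.6050 × 10.8858% + 0.1111 × 5.5770% + 0.2839 × 5.6028% = 8.7960%.

8.80%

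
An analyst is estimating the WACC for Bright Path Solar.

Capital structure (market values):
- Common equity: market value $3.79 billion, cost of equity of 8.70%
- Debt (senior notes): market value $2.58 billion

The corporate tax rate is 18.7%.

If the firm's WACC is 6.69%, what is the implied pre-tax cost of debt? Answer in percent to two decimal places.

Total capital V = 3.79 + 2.58 = 6.37.
Equity weight = 3.79/6.37 = 0.5950.
Senior notes weight = 2.58/6.37 = 0.4050.
Equity contribution = 0.5950 × 8.7% = 5.1763%.
Remaining for debt = 6.69% − 5.1763% = 1.5137%.
Rd × (1 − 18.7%) × 0.4050 = 1.5137%  ⇒  Rd = 4.5970%.

4.60%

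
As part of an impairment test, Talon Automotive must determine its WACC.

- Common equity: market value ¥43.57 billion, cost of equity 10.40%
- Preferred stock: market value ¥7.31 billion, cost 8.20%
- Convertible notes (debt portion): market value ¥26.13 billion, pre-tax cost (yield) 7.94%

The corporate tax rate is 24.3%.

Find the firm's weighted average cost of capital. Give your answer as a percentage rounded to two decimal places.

Total capital V = 43.57 + 7.31 + 26.13 = 77.01.
Equity: weight = 43.57/77.01 = 0.5658; cost = 10.4%.
Preferred: weight = 7.31/77.01 = 0.0949; cost = 8.2%.
Convertible notes (debt portion): weight = 26.13/77.01 = 0.3393; after-tax cost = 7.94% × (1 − 24.3%) = 6.0106%.
WACC = 0.5658 × 10.4000% + 0.0949 × 8.2000% + 0.3393 × 6.0106% = 8.7018%.

8.70%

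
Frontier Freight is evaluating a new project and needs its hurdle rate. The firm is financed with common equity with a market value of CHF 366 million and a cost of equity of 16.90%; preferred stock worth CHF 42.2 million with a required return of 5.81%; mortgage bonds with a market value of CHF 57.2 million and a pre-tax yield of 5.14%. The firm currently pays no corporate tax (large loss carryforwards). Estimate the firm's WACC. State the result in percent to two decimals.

14.45%

Total capital V = 366 + 42.2 + 57.2 = 465.4.
Equity: weight = 366/465.4 = 0.7864; cost = 16.9%.
Preferred: weight = 42.2/465.4 = 0.0907; cost = 5.81%.
Mortgage bonds: weight = 57.2/465.4 = 0.1229; after-tax cost = 5.14% × (1 − 0%) = 5.1400%.
WACC = 0.7864 × 16.9000% + 0.0907 × 5.8100% + 0.1229 × 5.1400% = 14.4491%.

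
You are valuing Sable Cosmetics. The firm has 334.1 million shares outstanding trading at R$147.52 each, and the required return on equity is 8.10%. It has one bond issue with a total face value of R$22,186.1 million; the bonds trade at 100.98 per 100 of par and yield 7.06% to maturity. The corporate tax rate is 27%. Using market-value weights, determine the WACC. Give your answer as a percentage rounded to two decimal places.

Market value of equity E = 147.52 × 334.1m = 49286.432m. Market value of debt D = 22186.1m × 100.98/100 = 22403.52378m.
Total capital V = 49286.432 + 22403.52378 = 71689.95578.
Equity: weight = 49286.432/71689.95578 = 0.6875; cost = 8.1%.
Bonds outstanding: weight = 22403.52378/71689.95578 = 0.3125; after-tax cost = 7.06% × (1 − 27%) = 5.1538%.
WACC = 0.6875 × 8.1000% + 0.3125 × 5.1538% = 7.1793%.

7.18%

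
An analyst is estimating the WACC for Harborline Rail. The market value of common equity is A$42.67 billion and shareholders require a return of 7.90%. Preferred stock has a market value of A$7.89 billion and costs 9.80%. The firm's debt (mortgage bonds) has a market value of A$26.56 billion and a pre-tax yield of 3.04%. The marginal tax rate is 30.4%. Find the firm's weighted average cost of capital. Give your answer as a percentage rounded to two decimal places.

6.10%

Total capital V = 42.67 + 7.89 + 26.56 = 77.12.
Equity: weight = 42.67/77.12 = 0.5533; cost = 7.9%.
Preferred: weight = 7.89/77.12 = 0.1023; cost = 9.8%.
Mortgage bonds: weight = 26.56/77.12 = 0.3444; after-tax cost = 3.04% × (1 − 30.4%) = 2.1158%.
WACC = 0.5533 × 7.9000% + 0.1023 × 9.8000% + 0.3444 × 2.1158% = 6.1023%.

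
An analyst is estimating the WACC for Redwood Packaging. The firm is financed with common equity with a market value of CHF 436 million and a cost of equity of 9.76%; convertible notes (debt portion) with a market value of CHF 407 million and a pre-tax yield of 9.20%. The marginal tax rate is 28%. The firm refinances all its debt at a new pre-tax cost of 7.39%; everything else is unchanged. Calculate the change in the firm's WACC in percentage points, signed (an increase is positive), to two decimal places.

-0.63 pp

Current WACC:
Total capital V = 436 + 407 = 843.
Equity: weight = 436/843 = 0.5172; cost = 9.76%.
Convertible notes (debt portion): weight = 407/843 = 0.4828; after-tax cost = 9.2% × (1 − 28%) = 6.6240%.
WACC = 0.5172 × 9.7600% + 0.4828 × 6.6240% = 8.2459%.
After the change:
Total capital V = 436 + 407 = 843.
Equity: weight = 436/843 = 0.5172; cost = 9.76%.
Convertible notes (debt portion): weight = 407/843 = 0.4828; after-tax cost = 7.39% × (1 − 28%) = 5.3208%.
WACC = 0.5172 × 9.7600% + 0.4828 × 5.3208% = 7.6168%.
Change in WACC = 7.6168% − 8.2459% = -0.6292 pp.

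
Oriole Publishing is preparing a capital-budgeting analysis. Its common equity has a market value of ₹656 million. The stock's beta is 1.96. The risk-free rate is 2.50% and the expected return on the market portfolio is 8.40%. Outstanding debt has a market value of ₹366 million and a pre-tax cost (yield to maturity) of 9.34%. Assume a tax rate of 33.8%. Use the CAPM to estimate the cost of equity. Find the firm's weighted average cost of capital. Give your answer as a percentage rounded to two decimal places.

Market risk premium = 8.4% − 2.5% = 5.9%.
Cost of equity via CAPM: Re = 2.5% + 1.96 × 5.9% = 14.0640%.
Total capital V = 656 + 366 = 1022.
Equity: weight = 656/1022 = 0.6419; cost = 14.064%.
Debt: weight = 366/1022 = 0.3581; after-tax cost = 9.34% × (1 − 33.8%) = 6.1831%.
WACC = 0.6419 × 14.0640% + 0.3581 × 6.1831% = 11.2417%.

11.24%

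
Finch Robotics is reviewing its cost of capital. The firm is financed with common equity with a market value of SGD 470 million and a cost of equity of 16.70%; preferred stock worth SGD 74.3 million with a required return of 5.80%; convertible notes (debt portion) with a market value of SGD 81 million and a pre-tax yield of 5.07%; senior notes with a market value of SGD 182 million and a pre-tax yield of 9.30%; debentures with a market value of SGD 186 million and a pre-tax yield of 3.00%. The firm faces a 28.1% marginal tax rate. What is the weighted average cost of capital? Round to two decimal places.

Total capital V = 470 + 74.3 + 81 + 182 + 186 = 993.3.
Equity: weight = 470/993.3 = 0.4732; cost = 16.7%.
Preferred: weight = 74.3/993.3 = 0.0748; cost = 5.8%.
Convertible notes (debt portion): weight = 81/993.3 = 0.0815; after-tax cost = 5.07% × (1 − 28.1%) = 3.6453%.
Senior notes: weight = 182/993.3 = 0.1832; after-tax cost = 9.3% × (1 − 28.1%) = 6.6867%.
Debentures: weight = 186/993.3 = 0.1873; after-tax cost = 3% × (1 − 28.1%) = 2.1570%.
WACC = 0.4732 × 16.7000% + 0.0748 × 5.8000% + 0.0815 × 3.6453% + 0.1832 × 6.6867% + 0.1873 × 2.1570% = 10.2621%.

10.26%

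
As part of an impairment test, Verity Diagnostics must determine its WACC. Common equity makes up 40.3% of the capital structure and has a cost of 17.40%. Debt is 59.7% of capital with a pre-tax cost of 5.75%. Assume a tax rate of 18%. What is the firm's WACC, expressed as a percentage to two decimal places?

After-tax cost of debt = 5.75% × (1 − 18%) = 4.7150%.
WACC = 0.403 × 17.4000% + 0.597 × 4.7150% = 9.8271%.

9.83%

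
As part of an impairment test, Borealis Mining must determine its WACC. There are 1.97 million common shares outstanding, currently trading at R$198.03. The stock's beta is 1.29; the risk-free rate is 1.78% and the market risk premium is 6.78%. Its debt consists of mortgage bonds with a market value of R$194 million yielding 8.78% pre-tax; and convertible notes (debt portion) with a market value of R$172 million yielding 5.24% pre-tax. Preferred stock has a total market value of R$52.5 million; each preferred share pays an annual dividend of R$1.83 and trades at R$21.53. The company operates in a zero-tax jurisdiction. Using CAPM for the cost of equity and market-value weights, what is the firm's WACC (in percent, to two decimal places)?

8.85%

Cost of equity via CAPM: Re = 1.78% + 1.29 × 6.78% = 10.5262%.
Cost of preferred: Rp = 1.83 / 21.53 = 8.4998%.
Market value of equity E = 198.03 × 1.97m = 390.1191m.
Total capital V = 390.1191 + 52.5 + 194 + 172 = 808.6191.
Equity: weight = 390.1191/808.6191 = 0.4825; cost = 10.5262%.
Preferred: weight = 52.5/808.6191 = 0.0649; cost = 8.4998%.
Mortgage bonds: weight = 194/808.6191 = 0.2399; after-tax cost = 8.78% × (1 − 0%) = 8.7800%.
Convertible notes (debt portion): weight = 172/808.6191 = 0.2127; after-tax cost = 5.24% × (1 − 0%) = 5.2400%.
WACC = 0.4825 × 10.5262% + 0.0649 × 8.4998% + 0.2399 × 8.7800% + 0.2127 × 5.2400% = 8.8513%.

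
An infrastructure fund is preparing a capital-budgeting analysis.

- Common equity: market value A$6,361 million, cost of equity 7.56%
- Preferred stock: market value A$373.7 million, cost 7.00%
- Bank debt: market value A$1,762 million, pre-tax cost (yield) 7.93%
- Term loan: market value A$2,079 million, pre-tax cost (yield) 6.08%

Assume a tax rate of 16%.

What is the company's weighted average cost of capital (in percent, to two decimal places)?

6.91%

Total capital V = 6361 + 373.7 + 1762 + 2079 = 10575.7.
Equity: weight = 6361/10575.7 = 0.6015; cost = 7.56%.
Preferred: weight = 373.7/10575.7 = 0.0353; cost = 7%.
Bank debt: weight = 1762/10575.7 = 0.1666; after-tax cost = 7.93% × (1 − 16%) = 6.6612%.
Term loan: weight = 2079/10575.7 = 0.1966; after-tax cost = 6.08% × (1 − 16%) = 5.1072%.
WACC = 0.6015 × 7.5600% + 0.0353 × 7.0000% + 0.1666 × 6.6612% + 0.1966 × 5.1072% = 6.9083%.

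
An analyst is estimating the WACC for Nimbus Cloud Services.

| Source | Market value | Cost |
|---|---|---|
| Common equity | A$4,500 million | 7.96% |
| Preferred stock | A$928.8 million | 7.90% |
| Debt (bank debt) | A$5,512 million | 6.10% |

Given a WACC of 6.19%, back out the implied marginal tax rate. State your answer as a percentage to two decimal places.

26.94%

Total capital V = 4500 + 928.8 + 5512 = 10940.8.
Equity weight = 4500/10940.8 = 0.4113.
Preferred weight = 928.8/10940.8 = 0.0849.
Bank debt weight = 5512/10940.8 = 0.5038.
Equity contribution = 0.4113 × 7.96% = 3.2740%.
Preferred contribution = 0.0849 × 7.9% = 0.6707%.
Debt contribution must be 6.19% − 3.9446% = 2.2454%.
0.5038 × 6.1% × (1 − T) = 2.2454%  ⇒  (1 − T) = 0.7306.
T = 26.9373%.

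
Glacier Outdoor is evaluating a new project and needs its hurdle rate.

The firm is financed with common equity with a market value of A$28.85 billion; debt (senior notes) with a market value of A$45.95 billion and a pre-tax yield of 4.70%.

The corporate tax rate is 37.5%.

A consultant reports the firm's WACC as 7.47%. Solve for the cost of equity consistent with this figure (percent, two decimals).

Total capital V = 28.85 + 45.95 = 74.8.
Equity weight = 28.85/74.8 = 0.3857.
Senior notes weight = 45.95/74.8 = 0.6143.
Debt contribution = 0.6143 × 4.7% × (1 − 37.5%) = 1.8045%.
Required equity contribution = 7.47% − 1.8045% = 5.6655%.
Re = 5.6655% / 0.3857 = 14.6890%.

14.69%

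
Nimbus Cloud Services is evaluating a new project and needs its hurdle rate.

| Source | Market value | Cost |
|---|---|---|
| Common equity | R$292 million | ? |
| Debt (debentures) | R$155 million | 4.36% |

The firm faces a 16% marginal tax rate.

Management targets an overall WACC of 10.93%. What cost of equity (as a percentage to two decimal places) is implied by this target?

Total capital V = 292 + 155 = 447.
Equity weight = 292/447 = 0.6532.
Debentures weight = 155/447 = 0.3468.
Debt contribution = 0.3468 × 4.36% × (1 − 16%) = 1.2700%.
Required equity contribution = 10.93% − 1.2700% = 9.6600%.
Re = 9.6600% / 0.6532 = 14.7878%.

14.79%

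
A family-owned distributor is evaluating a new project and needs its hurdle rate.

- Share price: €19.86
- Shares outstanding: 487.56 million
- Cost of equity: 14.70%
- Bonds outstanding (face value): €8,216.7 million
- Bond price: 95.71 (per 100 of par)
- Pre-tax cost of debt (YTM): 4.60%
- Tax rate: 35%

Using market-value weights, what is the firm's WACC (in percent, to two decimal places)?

Market value of equity E = 19.86 × 487.56m = 9682.9416m. Market value of debt D = 8216.7m × 95.71/100 = 7864.20357m.
Total capital V = 9682.9416 + 7864.20357 = 17547.14517.
Equity: weight = 9682.9416/17547.14517 = 0.5518; cost = 14.7%.
Bonds outstanding: weight = 7864.20357/17547.14517 = 0.4482; after-tax cost = 4.6% × (1 − 35%) = 2.9900%.
WACC = 0.5518 × 14.7000% + 0.4482 × 2.9900% = 9.4519%.

9.45%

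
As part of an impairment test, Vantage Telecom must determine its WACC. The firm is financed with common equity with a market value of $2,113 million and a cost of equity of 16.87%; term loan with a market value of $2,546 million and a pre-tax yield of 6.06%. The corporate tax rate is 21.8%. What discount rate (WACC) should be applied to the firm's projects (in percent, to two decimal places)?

10.24%

Total capital V = 2113 + 2546 = 4659.
Equity: weight = 2113/4659 = 0.4535; cost = 16.87%.
Term loan: weight = 2546/4659 = 0.5465; after-tax cost = 6.06% × (1 − 21.8%) = 4.7389%.
WACC = 0.4535 × 16.8700% + 0.5465 × 4.7389% = 10.2407%.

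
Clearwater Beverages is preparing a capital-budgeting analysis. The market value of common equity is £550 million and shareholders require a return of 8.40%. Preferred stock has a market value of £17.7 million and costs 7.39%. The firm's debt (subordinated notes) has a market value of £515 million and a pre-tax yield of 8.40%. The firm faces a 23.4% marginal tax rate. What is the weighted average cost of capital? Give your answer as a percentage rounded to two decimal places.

Total capital V = 550 + 17.7 + 515 = 1082.7.
Equity: weight = 550/1082.7 = 0.5080; cost = 8.4%.
Preferred: weight = 17.7/1082.7 = 0.0163; cost = 7.39%.
Subordinated notes: weight = 515/1082.7 = 0.4757; after-tax cost = 8.4% × (1 − 23.4%) = 6.4344%.
WACC = 0.5080 × 8.4000% + 0.0163 × 7.3900% + 0.4757 × 6.4344% = 7.4485%.

7.45%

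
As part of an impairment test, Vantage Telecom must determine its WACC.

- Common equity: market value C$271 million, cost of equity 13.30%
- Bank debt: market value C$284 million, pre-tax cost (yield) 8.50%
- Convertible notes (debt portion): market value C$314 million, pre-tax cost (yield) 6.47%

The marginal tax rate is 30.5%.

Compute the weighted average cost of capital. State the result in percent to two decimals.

Total capital V = 271 + 284 + 314 = 869.
Equity: weight = 271/869 = 0.3119; cost = 13.3%.
Bank debt: weight = 284/869 = 0.3268; after-tax cost = 8.5% × (1 − 30.5%) = 5.9075%.
Convertible notes (debt portion): weight = 314/869 = 0.3613; after-tax cost = 6.47% × (1 − 30.5%) = 4.4966%.
WACC = 0.3119 × 13.3000% + 0.3268 × 5.9075% + 0.3613 × 4.4966% = 7.7031%.

7.70%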